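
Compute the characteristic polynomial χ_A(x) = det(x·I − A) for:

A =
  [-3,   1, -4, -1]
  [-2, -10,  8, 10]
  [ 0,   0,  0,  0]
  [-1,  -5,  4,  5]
x^4 + 8*x^3 + 16*x^2

Expanding det(x·I − A) (e.g. by cofactor expansion or by noting that A is similar to its Jordan form J, which has the same characteristic polynomial as A) gives
  χ_A(x) = x^4 + 8*x^3 + 16*x^2
which factors as x^2*(x + 4)^2. The eigenvalues (with algebraic multiplicities) are λ = -4 with multiplicity 2, λ = 0 with multiplicity 2.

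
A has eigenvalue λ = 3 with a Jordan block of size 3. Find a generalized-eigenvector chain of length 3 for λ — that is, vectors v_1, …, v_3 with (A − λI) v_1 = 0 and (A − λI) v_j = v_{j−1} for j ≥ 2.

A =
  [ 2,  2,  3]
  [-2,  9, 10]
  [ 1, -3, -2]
A Jordan chain for λ = 3 of length 3:
v_1 = (1, 2, -1)ᵀ
v_2 = (2, 6, -3)ᵀ
v_3 = (0, 1, 0)ᵀ

Let N = A − (3)·I. We want v_3 with N^3 v_3 = 0 but N^2 v_3 ≠ 0; then v_{j-1} := N · v_j for j = 3, …, 2.

Pick v_3 = (0, 1, 0)ᵀ.
Then v_2 = N · v_3 = (2, 6, -3)ᵀ.
Then v_1 = N · v_2 = (1, 2, -1)ᵀ.

Sanity check: (A − (3)·I) v_1 = (0, 0, 0)ᵀ = 0. ✓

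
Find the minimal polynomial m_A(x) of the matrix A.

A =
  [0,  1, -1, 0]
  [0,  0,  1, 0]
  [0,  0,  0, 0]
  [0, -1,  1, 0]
x^3

The characteristic polynomial is χ_A(x) = x^4, so the eigenvalues are known. The minimal polynomial is
  m_A(x) = Π_λ (x − λ)^{k_λ}
where k_λ is the size of the *largest* Jordan block for λ (equivalently, the smallest k with (A − λI)^k v = 0 for every generalised eigenvector v of λ).

  λ = 0: largest Jordan block has size 3, contributing (x − 0)^3

So m_A(x) = x^3 = x^3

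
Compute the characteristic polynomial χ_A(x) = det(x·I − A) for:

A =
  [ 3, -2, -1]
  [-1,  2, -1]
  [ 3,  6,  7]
x^3 - 12*x^2 + 48*x - 64

Expanding det(x·I − A) (e.g. by cofactor expansion or by noting that A is similar to its Jordan form J, which has the same characteristic polynomial as A) gives
  χ_A(x) = x^3 - 12*x^2 + 48*x - 64
which factors as (x - 4)^3. The eigenvalues (with algebraic multiplicities) are λ = 4 with multiplicity 3.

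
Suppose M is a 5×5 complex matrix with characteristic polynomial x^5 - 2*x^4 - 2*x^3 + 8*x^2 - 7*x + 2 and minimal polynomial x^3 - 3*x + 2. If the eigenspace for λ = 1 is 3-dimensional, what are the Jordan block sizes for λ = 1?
Block sizes for λ = 1: [2, 1, 1]

Step 1 — from the characteristic polynomial, algebraic multiplicity of λ = 1 is 4. From dim ker(M − (1)·I) = 3, there are exactly 3 Jordan blocks for λ = 1.
Step 2 — from the minimal polynomial, the factor (x − 1)^2 tells us the largest block for λ = 1 has size 2.
Step 3 — with total size 4, 3 blocks, and largest block 2, the block sizes (in nonincreasing order) are [2, 1, 1].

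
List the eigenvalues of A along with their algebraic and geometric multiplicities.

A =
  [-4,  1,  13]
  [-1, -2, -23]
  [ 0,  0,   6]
λ = -3: alg = 2, geom = 1; λ = 6: alg = 1, geom = 1

Step 1 — factor the characteristic polynomial to read off the algebraic multiplicities:
  χ_A(x) = (x - 6)*(x + 3)^2

Step 2 — compute geometric multiplicities via the rank-nullity identity g(λ) = n − rank(A − λI):
  rank(A − (-3)·I) = 2, so dim ker(A − (-3)·I) = n − 2 = 1
  rank(A − (6)·I) = 2, so dim ker(A − (6)·I) = n − 2 = 1

Summary:
  λ = -3: algebraic multiplicity = 2, geometric multiplicity = 1
  λ = 6: algebraic multiplicity = 1, geometric multiplicity = 1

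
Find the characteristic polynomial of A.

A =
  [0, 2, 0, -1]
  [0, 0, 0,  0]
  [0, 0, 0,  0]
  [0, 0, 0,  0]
x^4

Expanding det(x·I − A) (e.g. by cofactor expansion or by noting that A is similar to its Jordan form J, which has the same characteristic polynomial as A) gives
  χ_A(x) = x^4
which factors as x^4. The eigenvalues (with algebraic multiplicities) are λ = 0 with multiplicity 4.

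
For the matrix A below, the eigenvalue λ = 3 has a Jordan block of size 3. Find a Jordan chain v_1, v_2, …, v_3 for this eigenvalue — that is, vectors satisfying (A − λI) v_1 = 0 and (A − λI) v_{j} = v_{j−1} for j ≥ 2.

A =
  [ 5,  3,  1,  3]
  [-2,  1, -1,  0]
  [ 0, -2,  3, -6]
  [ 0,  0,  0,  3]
A Jordan chain for λ = 3 of length 3:
v_1 = (-2, 0, 4, 0)ᵀ
v_2 = (2, -2, 0, 0)ᵀ
v_3 = (1, 0, 0, 0)ᵀ

Let N = A − (3)·I. We want v_3 with N^3 v_3 = 0 but N^2 v_3 ≠ 0; then v_{j-1} := N · v_j for j = 3, …, 2.

Pick v_3 = (1, 0, 0, 0)ᵀ.
Then v_2 = N · v_3 = (2, -2, 0, 0)ᵀ.
Then v_1 = N · v_2 = (-2, 0, 4, 0)ᵀ.

Sanity check: (A − (3)·I) v_1 = (0, 0, 0, 0)ᵀ = 0. ✓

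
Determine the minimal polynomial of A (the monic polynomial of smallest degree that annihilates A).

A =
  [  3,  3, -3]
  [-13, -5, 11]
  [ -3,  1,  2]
x^3

The characteristic polynomial is χ_A(x) = x^3, so the eigenvalues are known. The minimal polynomial is
  m_A(x) = Π_λ (x − λ)^{k_λ}
where k_λ is the size of the *largest* Jordan block for λ (equivalently, the smallest k with (A − λI)^k v = 0 for every generalised eigenvector v of λ).

  λ = 0: largest Jordan block has size 3, contributing (x − 0)^3

So m_A(x) = x^3 = x^3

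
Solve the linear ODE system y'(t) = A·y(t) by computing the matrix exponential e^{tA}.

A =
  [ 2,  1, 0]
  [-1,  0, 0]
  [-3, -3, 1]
e^{tA} =
  [t*exp(t) + exp(t), t*exp(t), 0]
  [-t*exp(t), -t*exp(t) + exp(t), 0]
  [-3*t*exp(t), -3*t*exp(t), exp(t)]

Strategy: write A = P · J · P⁻¹ where J is a Jordan canonical form, so e^{tA} = P · e^{tJ} · P⁻¹, and e^{tJ} can be computed block-by-block.

A has Jordan form
J =
  [1, 1, 0]
  [0, 1, 0]
  [0, 0, 1]
(up to reordering of blocks).

Per-block formulas:
  For a 1×1 block at λ = 1: exp(t · [1]) = [e^(1t)].
  For a 2×2 Jordan block J_2(1): exp(t · J_2(1)) = e^(1t)·(I + t·N), where N is the 2×2 nilpotent shift.

After assembling e^{tJ} and conjugating by P, we get:

e^{tA} =
  [t*exp(t) + exp(t), t*exp(t), 0]
  [-t*exp(t), -t*exp(t) + exp(t), 0]
  [-3*t*exp(t), -3*t*exp(t), exp(t)]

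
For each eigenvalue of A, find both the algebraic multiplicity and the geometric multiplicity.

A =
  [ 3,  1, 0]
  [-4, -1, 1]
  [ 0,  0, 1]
λ = 1: alg = 3, geom = 1

Step 1 — factor the characteristic polynomial to read off the algebraic multiplicities:
  χ_A(x) = (x - 1)^3

Step 2 — compute geometric multiplicities via the rank-nullity identity g(λ) = n − rank(A − λI):
  rank(A − (1)·I) = 2, so dim ker(A − (1)·I) = n − 2 = 1

Summary:
  λ = 1: algebraic multiplicity = 3, geometric multiplicity = 1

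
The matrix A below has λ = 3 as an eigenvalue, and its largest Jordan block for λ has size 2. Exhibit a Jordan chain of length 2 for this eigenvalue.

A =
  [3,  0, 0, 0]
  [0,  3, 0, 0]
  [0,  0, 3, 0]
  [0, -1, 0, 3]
A Jordan chain for λ = 3 of length 2:
v_1 = (0, 0, 0, -1)ᵀ
v_2 = (0, 1, 0, 0)ᵀ

Let N = A − (3)·I. We want v_2 with N^2 v_2 = 0 but N^1 v_2 ≠ 0; then v_{j-1} := N · v_j for j = 2, …, 2.

Pick v_2 = (0, 1, 0, 0)ᵀ.
Then v_1 = N · v_2 = (0, 0, 0, -1)ᵀ.

Sanity check: (A − (3)·I) v_1 = (0, 0, 0, 0)ᵀ = 0. ✓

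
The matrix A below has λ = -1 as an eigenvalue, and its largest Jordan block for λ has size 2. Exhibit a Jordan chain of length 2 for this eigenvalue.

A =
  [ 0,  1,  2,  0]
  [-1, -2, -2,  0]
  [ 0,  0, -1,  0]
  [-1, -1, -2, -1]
A Jordan chain for λ = -1 of length 2:
v_1 = (1, -1, 0, -1)ᵀ
v_2 = (1, 0, 0, 0)ᵀ

Let N = A − (-1)·I. We want v_2 with N^2 v_2 = 0 but N^1 v_2 ≠ 0; then v_{j-1} := N · v_j for j = 2, …, 2.

Pick v_2 = (1, 0, 0, 0)ᵀ.
Then v_1 = N · v_2 = (1, -1, 0, -1)ᵀ.

Sanity check: (A − (-1)·I) v_1 = (0, 0, 0, 0)ᵀ = 0. ✓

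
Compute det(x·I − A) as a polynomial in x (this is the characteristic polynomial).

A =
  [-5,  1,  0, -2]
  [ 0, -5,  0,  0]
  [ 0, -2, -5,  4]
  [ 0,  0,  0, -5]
x^4 + 20*x^3 + 150*x^2 + 500*x + 625

Expanding det(x·I − A) (e.g. by cofactor expansion or by noting that A is similar to its Jordan form J, which has the same characteristic polynomial as A) gives
  χ_A(x) = x^4 + 20*x^3 + 150*x^2 + 500*x + 625
which factors as (x + 5)^4. The eigenvalues (with algebraic multiplicities) are λ = -5 with multiplicity 4.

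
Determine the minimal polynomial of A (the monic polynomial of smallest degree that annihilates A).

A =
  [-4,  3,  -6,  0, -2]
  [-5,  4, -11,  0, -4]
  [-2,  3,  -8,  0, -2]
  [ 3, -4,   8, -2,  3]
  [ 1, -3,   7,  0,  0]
x^3 + 6*x^2 + 12*x + 8

The characteristic polynomial is χ_A(x) = (x + 2)^5, so the eigenvalues are known. The minimal polynomial is
  m_A(x) = Π_λ (x − λ)^{k_λ}
where k_λ is the size of the *largest* Jordan block for λ (equivalently, the smallest k with (A − λI)^k v = 0 for every generalised eigenvector v of λ).

  λ = -2: largest Jordan block has size 3, contributing (x + 2)^3

So m_A(x) = (x + 2)^3 = x^3 + 6*x^2 + 12*x + 8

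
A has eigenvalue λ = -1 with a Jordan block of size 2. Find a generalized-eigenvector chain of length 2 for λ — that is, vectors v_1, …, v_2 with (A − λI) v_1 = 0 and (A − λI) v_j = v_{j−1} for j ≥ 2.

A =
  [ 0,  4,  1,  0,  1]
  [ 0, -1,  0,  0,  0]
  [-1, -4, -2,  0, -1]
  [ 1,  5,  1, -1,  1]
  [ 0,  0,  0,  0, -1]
A Jordan chain for λ = -1 of length 2:
v_1 = (1, 0, -1, 1, 0)ᵀ
v_2 = (1, 0, 0, 0, 0)ᵀ

Let N = A − (-1)·I. We want v_2 with N^2 v_2 = 0 but N^1 v_2 ≠ 0; then v_{j-1} := N · v_j for j = 2, …, 2.

Pick v_2 = (1, 0, 0, 0, 0)ᵀ.
Then v_1 = N · v_2 = (1, 0, -1, 1, 0)ᵀ.

Sanity check: (A − (-1)·I) v_1 = (0, 0, 0, 0, 0)ᵀ = 0. ✓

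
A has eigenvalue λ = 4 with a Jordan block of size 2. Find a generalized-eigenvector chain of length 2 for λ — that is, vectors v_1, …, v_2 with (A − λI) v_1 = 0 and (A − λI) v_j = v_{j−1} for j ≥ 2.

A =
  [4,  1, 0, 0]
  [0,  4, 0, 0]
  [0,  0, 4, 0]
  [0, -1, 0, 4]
A Jordan chain for λ = 4 of length 2:
v_1 = (1, 0, 0, -1)ᵀ
v_2 = (0, 1, 0, 0)ᵀ

Let N = A − (4)·I. We want v_2 with N^2 v_2 = 0 but N^1 v_2 ≠ 0; then v_{j-1} := N · v_j for j = 2, …, 2.

Pick v_2 = (0, 1, 0, 0)ᵀ.
Then v_1 = N · v_2 = (1, 0, 0, -1)ᵀ.

Sanity check: (A − (4)·I) v_1 = (0, 0, 0, 0)ᵀ = 0. ✓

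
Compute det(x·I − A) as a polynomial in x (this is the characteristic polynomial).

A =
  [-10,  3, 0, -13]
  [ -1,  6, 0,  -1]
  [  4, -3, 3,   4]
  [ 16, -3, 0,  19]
x^4 - 18*x^3 + 117*x^2 - 324*x + 324

Expanding det(x·I − A) (e.g. by cofactor expansion or by noting that A is similar to its Jordan form J, which has the same characteristic polynomial as A) gives
  χ_A(x) = x^4 - 18*x^3 + 117*x^2 - 324*x + 324
which factors as (x - 6)^2*(x - 3)^2. The eigenvalues (with algebraic multiplicities) are λ = 3 with multiplicity 2, λ = 6 with multiplicity 2.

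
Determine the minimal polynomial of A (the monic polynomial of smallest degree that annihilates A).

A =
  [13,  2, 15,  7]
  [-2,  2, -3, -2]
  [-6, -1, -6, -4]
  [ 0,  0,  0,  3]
x^3 - 9*x^2 + 27*x - 27

The characteristic polynomial is χ_A(x) = (x - 3)^4, so the eigenvalues are known. The minimal polynomial is
  m_A(x) = Π_λ (x − λ)^{k_λ}
where k_λ is the size of the *largest* Jordan block for λ (equivalently, the smallest k with (A − λI)^k v = 0 for every generalised eigenvector v of λ).

  λ = 3: largest Jordan block has size 3, contributing (x − 3)^3

So m_A(x) = (x - 3)^3 = x^3 - 9*x^2 + 27*x - 27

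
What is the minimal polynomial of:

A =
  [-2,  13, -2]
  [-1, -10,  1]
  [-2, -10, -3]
x^3 + 15*x^2 + 75*x + 125

The characteristic polynomial is χ_A(x) = (x + 5)^3, so the eigenvalues are known. The minimal polynomial is
  m_A(x) = Π_λ (x − λ)^{k_λ}
where k_λ is the size of the *largest* Jordan block for λ (equivalently, the smallest k with (A − λI)^k v = 0 for every generalised eigenvector v of λ).

  λ = -5: largest Jordan block has size 3, contributing (x + 5)^3

So m_A(x) = (x + 5)^3 = x^3 + 15*x^2 + 75*x + 125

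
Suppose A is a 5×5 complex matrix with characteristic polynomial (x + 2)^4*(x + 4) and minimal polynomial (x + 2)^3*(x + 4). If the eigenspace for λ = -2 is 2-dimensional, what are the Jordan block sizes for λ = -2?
Block sizes for λ = -2: [3, 1]

Step 1 — from the characteristic polynomial, algebraic multiplicity of λ = -2 is 4. From dim ker(A − (-2)·I) = 2, there are exactly 2 Jordan blocks for λ = -2.
Step 2 — from the minimal polynomial, the factor (x + 2)^3 tells us the largest block for λ = -2 has size 3.
Step 3 — with total size 4, 2 blocks, and largest block 3, the block sizes (in nonincreasing order) are [3, 1].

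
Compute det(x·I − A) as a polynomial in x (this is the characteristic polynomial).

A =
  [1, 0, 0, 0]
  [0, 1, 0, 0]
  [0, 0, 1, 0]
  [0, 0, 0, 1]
x^4 - 4*x^3 + 6*x^2 - 4*x + 1

Expanding det(x·I − A) (e.g. by cofactor expansion or by noting that A is similar to its Jordan form J, which has the same characteristic polynomial as A) gives
  χ_A(x) = x^4 - 4*x^3 + 6*x^2 - 4*x + 1
which factors as (x - 1)^4. The eigenvalues (with algebraic multiplicities) are λ = 1 with multiplicity 4.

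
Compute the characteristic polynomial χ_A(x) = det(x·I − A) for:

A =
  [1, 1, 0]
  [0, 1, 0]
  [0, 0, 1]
x^3 - 3*x^2 + 3*x - 1

Expanding det(x·I − A) (e.g. by cofactor expansion or by noting that A is similar to its Jordan form J, which has the same characteristic polynomial as A) gives
  χ_A(x) = x^3 - 3*x^2 + 3*x - 1
which factors as (x - 1)^3. The eigenvalues (with algebraic multiplicities) are λ = 1 with multiplicity 3.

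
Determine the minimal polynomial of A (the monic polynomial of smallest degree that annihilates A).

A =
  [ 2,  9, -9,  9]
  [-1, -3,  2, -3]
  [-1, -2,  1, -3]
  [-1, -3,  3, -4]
x^2 + 2*x + 1

The characteristic polynomial is χ_A(x) = (x + 1)^4, so the eigenvalues are known. The minimal polynomial is
  m_A(x) = Π_λ (x − λ)^{k_λ}
where k_λ is the size of the *largest* Jordan block for λ (equivalently, the smallest k with (A − λI)^k v = 0 for every generalised eigenvector v of λ).

  λ = -1: largest Jordan block has size 2, contributing (x + 1)^2

So m_A(x) = (x + 1)^2 = x^2 + 2*x + 1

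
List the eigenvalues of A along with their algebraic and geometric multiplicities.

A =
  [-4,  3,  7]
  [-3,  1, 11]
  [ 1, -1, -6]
λ = -3: alg = 3, geom = 1

Step 1 — factor the characteristic polynomial to read off the algebraic multiplicities:
  χ_A(x) = (x + 3)^3

Step 2 — compute geometric multiplicities via the rank-nullity identity g(λ) = n − rank(A − λI):
  rank(A − (-3)·I) = 2, so dim ker(A − (-3)·I) = n − 2 = 1

Summary:
  λ = -3: algebraic multiplicity = 3, geometric multiplicity = 1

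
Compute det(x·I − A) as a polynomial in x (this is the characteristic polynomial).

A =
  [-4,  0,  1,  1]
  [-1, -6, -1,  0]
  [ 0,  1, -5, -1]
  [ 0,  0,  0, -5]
x^4 + 20*x^3 + 150*x^2 + 500*x + 625

Expanding det(x·I − A) (e.g. by cofactor expansion or by noting that A is similar to its Jordan form J, which has the same characteristic polynomial as A) gives
  χ_A(x) = x^4 + 20*x^3 + 150*x^2 + 500*x + 625
which factors as (x + 5)^4. The eigenvalues (with algebraic multiplicities) are λ = -5 with multiplicity 4.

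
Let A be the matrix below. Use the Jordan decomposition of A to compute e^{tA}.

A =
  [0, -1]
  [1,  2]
e^{tA} =
  [-t*exp(t) + exp(t), -t*exp(t)]
  [t*exp(t), t*exp(t) + exp(t)]

Strategy: write A = P · J · P⁻¹ where J is a Jordan canonical form, so e^{tA} = P · e^{tJ} · P⁻¹, and e^{tJ} can be computed block-by-block.

A has Jordan form
J =
  [1, 1]
  [0, 1]
(up to reordering of blocks).

Per-block formulas:
  For a 2×2 Jordan block J_2(1): exp(t · J_2(1)) = e^(1t)·(I + t·N), where N is the 2×2 nilpotent shift.

After assembling e^{tJ} and conjugating by P, we get:

e^{tA} =
  [-t*exp(t) + exp(t), -t*exp(t)]
  [t*exp(t), t*exp(t) + exp(t)]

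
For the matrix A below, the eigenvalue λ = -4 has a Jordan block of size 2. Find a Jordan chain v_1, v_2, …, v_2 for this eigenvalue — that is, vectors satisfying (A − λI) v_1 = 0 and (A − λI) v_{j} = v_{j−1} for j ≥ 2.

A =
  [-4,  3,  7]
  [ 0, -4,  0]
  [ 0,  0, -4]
A Jordan chain for λ = -4 of length 2:
v_1 = (3, 0, 0)ᵀ
v_2 = (0, 1, 0)ᵀ

Let N = A − (-4)·I. We want v_2 with N^2 v_2 = 0 but N^1 v_2 ≠ 0; then v_{j-1} := N · v_j for j = 2, …, 2.

Pick v_2 = (0, 1, 0)ᵀ.
Then v_1 = N · v_2 = (3, 0, 0)ᵀ.

Sanity check: (A − (-4)·I) v_1 = (0, 0, 0)ᵀ = 0. ✓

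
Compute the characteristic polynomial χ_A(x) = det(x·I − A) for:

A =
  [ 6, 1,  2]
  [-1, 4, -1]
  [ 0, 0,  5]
x^3 - 15*x^2 + 75*x - 125

Expanding det(x·I − A) (e.g. by cofactor expansion or by noting that A is similar to its Jordan form J, which has the same characteristic polynomial as A) gives
  χ_A(x) = x^3 - 15*x^2 + 75*x - 125
which factors as (x - 5)^3. The eigenvalues (with algebraic multiplicities) are λ = 5 with multiplicity 3.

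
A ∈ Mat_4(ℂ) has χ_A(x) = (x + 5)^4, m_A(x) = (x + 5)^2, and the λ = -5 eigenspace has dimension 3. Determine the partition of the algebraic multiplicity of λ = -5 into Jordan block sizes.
Block sizes for λ = -5: [2, 1, 1]

Step 1 — from the characteristic polynomial, algebraic multiplicity of λ = -5 is 4. From dim ker(A − (-5)·I) = 3, there are exactly 3 Jordan blocks for λ = -5.
Step 2 — from the minimal polynomial, the factor (x + 5)^2 tells us the largest block for λ = -5 has size 2.
Step 3 — with total size 4, 3 blocks, and largest block 2, the block sizes (in nonincreasing order) are [2, 1, 1].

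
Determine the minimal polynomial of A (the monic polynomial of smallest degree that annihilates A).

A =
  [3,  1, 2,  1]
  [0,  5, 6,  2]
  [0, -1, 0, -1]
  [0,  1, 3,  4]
x^3 - 9*x^2 + 27*x - 27

The characteristic polynomial is χ_A(x) = (x - 3)^4, so the eigenvalues are known. The minimal polynomial is
  m_A(x) = Π_λ (x − λ)^{k_λ}
where k_λ is the size of the *largest* Jordan block for λ (equivalently, the smallest k with (A − λI)^k v = 0 for every generalised eigenvector v of λ).

  λ = 3: largest Jordan block has size 3, contributing (x − 3)^3

So m_A(x) = (x - 3)^3 = x^3 - 9*x^2 + 27*x - 27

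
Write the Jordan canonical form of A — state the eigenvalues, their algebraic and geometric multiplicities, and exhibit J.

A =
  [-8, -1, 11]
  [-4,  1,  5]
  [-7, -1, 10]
J_1(-1) ⊕ J_2(2)

The characteristic polynomial is
  det(x·I − A) = x^3 - 3*x^2 + 4 = (x - 2)^2*(x + 1)

Eigenvalues and multiplicities (the geometric multiplicity of λ is n − rank(A − λI), which equals the number of Jordan blocks for λ):
  λ = -1: algebraic multiplicity = 1, geometric multiplicity = 1
  λ = 2: algebraic multiplicity = 2, geometric multiplicity = 1

Determining the block sizes for each eigenvalue:
  λ = -1: one block (gm = 1), so the single block has size am = 1 → block sizes [1]
  λ = 2: one block (gm = 1), so the single block has size am = 2 → block sizes [2]

Assembling the blocks gives a Jordan form
J =
  [-1, 0, 0]
  [ 0, 2, 1]
  [ 0, 0, 2]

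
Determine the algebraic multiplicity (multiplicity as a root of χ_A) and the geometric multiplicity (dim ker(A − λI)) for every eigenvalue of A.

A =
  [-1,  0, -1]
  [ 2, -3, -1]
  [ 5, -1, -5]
λ = -3: alg = 3, geom = 1

Step 1 — factor the characteristic polynomial to read off the algebraic multiplicities:
  χ_A(x) = (x + 3)^3

Step 2 — compute geometric multiplicities via the rank-nullity identity g(λ) = n − rank(A − λI):
  rank(A − (-3)·I) = 2, so dim ker(A − (-3)·I) = n − 2 = 1

Summary:
  λ = -3: algebraic multiplicity = 3, geometric multiplicity = 1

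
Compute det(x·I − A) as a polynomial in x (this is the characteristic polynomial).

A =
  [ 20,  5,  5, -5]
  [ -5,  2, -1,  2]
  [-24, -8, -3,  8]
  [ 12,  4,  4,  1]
x^4 - 20*x^3 + 150*x^2 - 500*x + 625

Expanding det(x·I − A) (e.g. by cofactor expansion or by noting that A is similar to its Jordan form J, which has the same characteristic polynomial as A) gives
  χ_A(x) = x^4 - 20*x^3 + 150*x^2 - 500*x + 625
which factors as (x - 5)^4. The eigenvalues (with algebraic multiplicities) are λ = 5 with multiplicity 4.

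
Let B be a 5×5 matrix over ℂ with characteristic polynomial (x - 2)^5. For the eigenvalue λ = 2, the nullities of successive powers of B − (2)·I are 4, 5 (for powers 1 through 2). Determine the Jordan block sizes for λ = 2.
Block sizes for λ = 2: [2, 1, 1, 1]

From the dimensions of kernels of powers, the number of Jordan blocks of size at least j is d_j − d_{j−1} where d_j = dim ker(N^j) (with d_0 = 0). Computing the differences gives [4, 1].
The number of blocks of size exactly k is (#blocks of size ≥ k) − (#blocks of size ≥ k + 1), so the partition is: 3 block(s) of size 1, 1 block(s) of size 2.
In nonincreasing order the block sizes are [2, 1, 1, 1].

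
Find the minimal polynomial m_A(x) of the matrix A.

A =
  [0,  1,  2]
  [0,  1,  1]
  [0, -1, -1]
x^3

The characteristic polynomial is χ_A(x) = x^3, so the eigenvalues are known. The minimal polynomial is
  m_A(x) = Π_λ (x − λ)^{k_λ}
where k_λ is the size of the *largest* Jordan block for λ (equivalently, the smallest k with (A − λI)^k v = 0 for every generalised eigenvector v of λ).

  λ = 0: largest Jordan block has size 3, contributing (x − 0)^3

So m_A(x) = x^3 = x^3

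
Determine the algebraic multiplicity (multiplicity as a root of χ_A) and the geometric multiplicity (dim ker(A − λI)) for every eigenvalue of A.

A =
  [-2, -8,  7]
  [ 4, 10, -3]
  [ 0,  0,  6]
λ = 2: alg = 1, geom = 1; λ = 6: alg = 2, geom = 1

Step 1 — factor the characteristic polynomial to read off the algebraic multiplicities:
  χ_A(x) = (x - 6)^2*(x - 2)

Step 2 — compute geometric multiplicities via the rank-nullity identity g(λ) = n − rank(A − λI):
  rank(A − (2)·I) = 2, so dim ker(A − (2)·I) = n − 2 = 1
  rank(A − (6)·I) = 2, so dim ker(A − (6)·I) = n − 2 = 1

Summary:
  λ = 2: algebraic multiplicity = 1, geometric multiplicity = 1
  λ = 6: algebraic multiplicity = 2, geometric multiplicity = 1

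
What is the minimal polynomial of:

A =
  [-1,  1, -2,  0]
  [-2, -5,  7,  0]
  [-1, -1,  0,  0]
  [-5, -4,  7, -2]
x^3 + 6*x^2 + 12*x + 8

The characteristic polynomial is χ_A(x) = (x + 2)^4, so the eigenvalues are known. The minimal polynomial is
  m_A(x) = Π_λ (x − λ)^{k_λ}
where k_λ is the size of the *largest* Jordan block for λ (equivalently, the smallest k with (A − λI)^k v = 0 for every generalised eigenvector v of λ).

  λ = -2: largest Jordan block has size 3, contributing (x + 2)^3

So m_A(x) = (x + 2)^3 = x^3 + 6*x^2 + 12*x + 8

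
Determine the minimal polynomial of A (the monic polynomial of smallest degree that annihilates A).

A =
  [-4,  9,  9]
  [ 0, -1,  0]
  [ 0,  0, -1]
x^2 + 5*x + 4

The characteristic polynomial is χ_A(x) = (x + 1)^2*(x + 4), so the eigenvalues are known. The minimal polynomial is
  m_A(x) = Π_λ (x − λ)^{k_λ}
where k_λ is the size of the *largest* Jordan block for λ (equivalently, the smallest k with (A − λI)^k v = 0 for every generalised eigenvector v of λ).

  λ = -4: largest Jordan block has size 1, contributing (x + 4)
  λ = -1: largest Jordan block has size 1, contributing (x + 1)

So m_A(x) = (x + 1)*(x + 4) = x^2 + 5*x + 4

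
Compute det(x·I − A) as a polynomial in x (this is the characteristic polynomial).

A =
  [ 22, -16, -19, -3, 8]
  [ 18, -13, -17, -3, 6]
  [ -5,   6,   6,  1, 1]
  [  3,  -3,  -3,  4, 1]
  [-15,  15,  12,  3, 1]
x^5 - 20*x^4 + 160*x^3 - 640*x^2 + 1280*x - 1024

Expanding det(x·I − A) (e.g. by cofactor expansion or by noting that A is similar to its Jordan form J, which has the same characteristic polynomial as A) gives
  χ_A(x) = x^5 - 20*x^4 + 160*x^3 - 640*x^2 + 1280*x - 1024
which factors as (x - 4)^5. The eigenvalues (with algebraic multiplicities) are λ = 4 with multiplicity 5.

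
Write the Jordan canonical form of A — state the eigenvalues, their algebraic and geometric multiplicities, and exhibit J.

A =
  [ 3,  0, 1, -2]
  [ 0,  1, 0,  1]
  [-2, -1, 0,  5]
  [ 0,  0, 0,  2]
J_2(1) ⊕ J_1(2) ⊕ J_1(2)

The characteristic polynomial is
  det(x·I − A) = x^4 - 6*x^3 + 13*x^2 - 12*x + 4 = (x - 2)^2*(x - 1)^2

Eigenvalues and multiplicities (the geometric multiplicity of λ is n − rank(A − λI), which equals the number of Jordan blocks for λ):
  λ = 1: algebraic multiplicity = 2, geometric multiplicity = 1
  λ = 2: algebraic multiplicity = 2, geometric multiplicity = 2

Determining the block sizes for each eigenvalue:
  λ = 1: one block (gm = 1), so the single block has size am = 2 → block sizes [2]
  λ = 2: gm = am = 2, so every block has size 1 → block sizes [1, 1]

Assembling the blocks gives a Jordan form
J =
  [1, 1, 0, 0]
  [0, 1, 0, 0]
  [0, 0, 2, 0]
  [0, 0, 0, 2]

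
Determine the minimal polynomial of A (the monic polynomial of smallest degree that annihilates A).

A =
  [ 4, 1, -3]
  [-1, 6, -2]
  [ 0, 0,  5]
x^3 - 15*x^2 + 75*x - 125

The characteristic polynomial is χ_A(x) = (x - 5)^3, so the eigenvalues are known. The minimal polynomial is
  m_A(x) = Π_λ (x − λ)^{k_λ}
where k_λ is the size of the *largest* Jordan block for λ (equivalently, the smallest k with (A − λI)^k v = 0 for every generalised eigenvector v of λ).

  λ = 5: largest Jordan block has size 3, contributing (x − 5)^3

So m_A(x) = (x - 5)^3 = x^3 - 15*x^2 + 75*x - 125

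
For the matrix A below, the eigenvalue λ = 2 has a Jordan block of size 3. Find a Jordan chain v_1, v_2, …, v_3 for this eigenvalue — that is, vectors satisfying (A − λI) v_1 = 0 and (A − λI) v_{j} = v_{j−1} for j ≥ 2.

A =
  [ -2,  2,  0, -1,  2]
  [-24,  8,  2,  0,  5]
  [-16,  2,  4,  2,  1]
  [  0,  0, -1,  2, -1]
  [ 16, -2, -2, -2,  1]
A Jordan chain for λ = 2 of length 3:
v_1 = (1, 6, 4, 0, -4)ᵀ
v_2 = (0, 2, 2, -1, -2)ᵀ
v_3 = (0, 0, 1, 0, 0)ᵀ

Let N = A − (2)·I. We want v_3 with N^3 v_3 = 0 but N^2 v_3 ≠ 0; then v_{j-1} := N · v_j for j = 3, …, 2.

Pick v_3 = (0, 0, 1, 0, 0)ᵀ.
Then v_2 = N · v_3 = (0, 2, 2, -1, -2)ᵀ.
Then v_1 = N · v_2 = (1, 6, 4, 0, -4)ᵀ.

Sanity check: (A − (2)·I) v_1 = (0, 0, 0, 0, 0)ᵀ = 0. ✓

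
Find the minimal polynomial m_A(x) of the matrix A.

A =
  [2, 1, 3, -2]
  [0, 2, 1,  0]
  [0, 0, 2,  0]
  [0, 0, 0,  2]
x^3 - 6*x^2 + 12*x - 8

The characteristic polynomial is χ_A(x) = (x - 2)^4, so the eigenvalues are known. The minimal polynomial is
  m_A(x) = Π_λ (x − λ)^{k_λ}
where k_λ is the size of the *largest* Jordan block for λ (equivalently, the smallest k with (A − λI)^k v = 0 for every generalised eigenvector v of λ).

  λ = 2: largest Jordan block has size 3, contributing (x − 2)^3

So m_A(x) = (x - 2)^3 = x^3 - 6*x^2 + 12*x - 8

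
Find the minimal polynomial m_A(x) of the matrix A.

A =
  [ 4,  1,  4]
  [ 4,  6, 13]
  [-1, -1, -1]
x^3 - 9*x^2 + 27*x - 27

The characteristic polynomial is χ_A(x) = (x - 3)^3, so the eigenvalues are known. The minimal polynomial is
  m_A(x) = Π_λ (x − λ)^{k_λ}
where k_λ is the size of the *largest* Jordan block for λ (equivalently, the smallest k with (A − λI)^k v = 0 for every generalised eigenvector v of λ).

  λ = 3: largest Jordan block has size 3, contributing (x − 3)^3

So m_A(x) = (x - 3)^3 = x^3 - 9*x^2 + 27*x - 27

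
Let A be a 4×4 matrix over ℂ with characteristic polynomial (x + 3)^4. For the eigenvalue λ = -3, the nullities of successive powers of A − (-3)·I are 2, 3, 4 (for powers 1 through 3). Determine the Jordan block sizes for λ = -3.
Block sizes for λ = -3: [3, 1]

From the dimensions of kernels of powers, the number of Jordan blocks of size at least j is d_j − d_{j−1} where d_j = dim ker(N^j) (with d_0 = 0). Computing the differences gives [2, 1, 1].
The number of blocks of size exactly k is (#blocks of size ≥ k) − (#blocks of size ≥ k + 1), so the partition is: 1 block(s) of size 1, 1 block(s) of size 3.
In nonincreasing order the block sizes are [3, 1].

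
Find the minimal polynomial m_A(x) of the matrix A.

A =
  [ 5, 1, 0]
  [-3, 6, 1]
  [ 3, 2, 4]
x^3 - 15*x^2 + 75*x - 125

The characteristic polynomial is χ_A(x) = (x - 5)^3, so the eigenvalues are known. The minimal polynomial is
  m_A(x) = Π_λ (x − λ)^{k_λ}
where k_λ is the size of the *largest* Jordan block for λ (equivalently, the smallest k with (A − λI)^k v = 0 for every generalised eigenvector v of λ).

  λ = 5: largest Jordan block has size 3, contributing (x − 5)^3

So m_A(x) = (x - 5)^3 = x^3 - 15*x^2 + 75*x - 125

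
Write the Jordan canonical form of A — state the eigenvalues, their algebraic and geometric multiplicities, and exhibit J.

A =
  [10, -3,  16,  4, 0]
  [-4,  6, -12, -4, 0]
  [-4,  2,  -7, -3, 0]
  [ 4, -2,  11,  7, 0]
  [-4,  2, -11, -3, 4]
J_2(4) ⊕ J_2(4) ⊕ J_1(4)

The characteristic polynomial is
  det(x·I − A) = x^5 - 20*x^4 + 160*x^3 - 640*x^2 + 1280*x - 1024 = (x - 4)^5

Eigenvalues and multiplicities (the geometric multiplicity of λ is n − rank(A − λI), which equals the number of Jordan blocks for λ):
  λ = 4: algebraic multiplicity = 5, geometric multiplicity = 3

Determining the block sizes for each eigenvalue:
  λ = 4: with am = 5 and gm = 3, the partition is not yet determined (e.g. several partitions of 5 into 3 parts exist). Let N = A − (4)·I. Computing rank(N^1) = 2, rank(N^2) = 0; the number of blocks of size ≥ j is rank(N^{j−1}) − rank(N^j), giving [3, 2]. So we have 2 block(s) of size 2, 1 block(s) of size 1 → block sizes [2, 2, 1]

Assembling the blocks gives a Jordan form
J =
  [4, 1, 0, 0, 0]
  [0, 4, 0, 0, 0]
  [0, 0, 4, 1, 0]
  [0, 0, 0, 4, 0]
  [0, 0, 0, 0, 4]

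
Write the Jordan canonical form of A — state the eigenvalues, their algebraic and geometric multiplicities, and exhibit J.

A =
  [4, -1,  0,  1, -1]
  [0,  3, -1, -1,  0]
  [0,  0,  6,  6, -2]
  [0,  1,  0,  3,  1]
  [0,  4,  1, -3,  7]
J_1(4) ⊕ J_1(4) ⊕ J_3(5)

The characteristic polynomial is
  det(x·I − A) = x^5 - 23*x^4 + 211*x^3 - 965*x^2 + 2200*x - 2000 = (x - 5)^3*(x - 4)^2

Eigenvalues and multiplicities (the geometric multiplicity of λ is n − rank(A − λI), which equals the number of Jordan blocks for λ):
  λ = 4: algebraic multiplicity = 2, geometric multiplicity = 2
  λ = 5: algebraic multiplicity = 3, geometric multiplicity = 1

Determining the block sizes for each eigenvalue:
  λ = 4: gm = am = 2, so every block has size 1 → block sizes [1, 1]
  λ = 5: one block (gm = 1), so the single block has size am = 3 → block sizes [3]

Assembling the blocks gives a Jordan form
J =
  [4, 0, 0, 0, 0]
  [0, 4, 0, 0, 0]
  [0, 0, 5, 1, 0]
  [0, 0, 0, 5, 1]
  [0, 0, 0, 0, 5]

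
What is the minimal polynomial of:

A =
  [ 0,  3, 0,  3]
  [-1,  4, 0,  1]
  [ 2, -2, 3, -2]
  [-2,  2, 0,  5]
x^2 - 6*x + 9

The characteristic polynomial is χ_A(x) = (x - 3)^4, so the eigenvalues are known. The minimal polynomial is
  m_A(x) = Π_λ (x − λ)^{k_λ}
where k_λ is the size of the *largest* Jordan block for λ (equivalently, the smallest k with (A − λI)^k v = 0 for every generalised eigenvector v of λ).

  λ = 3: largest Jordan block has size 2, contributing (x − 3)^2

So m_A(x) = (x - 3)^2 = x^2 - 6*x + 9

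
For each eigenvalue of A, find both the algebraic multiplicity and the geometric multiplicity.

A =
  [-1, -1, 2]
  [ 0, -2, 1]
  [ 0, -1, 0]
λ = -1: alg = 3, geom = 1

Step 1 — factor the characteristic polynomial to read off the algebraic multiplicities:
  χ_A(x) = (x + 1)^3

Step 2 — compute geometric multiplicities via the rank-nullity identity g(λ) = n − rank(A − λI):
  rank(A − (-1)·I) = 2, so dim ker(A − (-1)·I) = n − 2 = 1

Summary:
  λ = -1: algebraic multiplicity = 3, geometric multiplicity = 1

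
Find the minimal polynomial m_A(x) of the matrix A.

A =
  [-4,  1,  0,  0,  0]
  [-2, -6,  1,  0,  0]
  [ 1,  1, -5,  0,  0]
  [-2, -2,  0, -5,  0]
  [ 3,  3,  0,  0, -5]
x^3 + 15*x^2 + 75*x + 125

The characteristic polynomial is χ_A(x) = (x + 5)^5, so the eigenvalues are known. The minimal polynomial is
  m_A(x) = Π_λ (x − λ)^{k_λ}
where k_λ is the size of the *largest* Jordan block for λ (equivalently, the smallest k with (A − λI)^k v = 0 for every generalised eigenvector v of λ).

  λ = -5: largest Jordan block has size 3, contributing (x + 5)^3

So m_A(x) = (x + 5)^3 = x^3 + 15*x^2 + 75*x + 125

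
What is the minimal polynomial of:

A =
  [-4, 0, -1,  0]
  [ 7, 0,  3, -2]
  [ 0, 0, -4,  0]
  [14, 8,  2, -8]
x^3 + 12*x^2 + 48*x + 64

The characteristic polynomial is χ_A(x) = (x + 4)^4, so the eigenvalues are known. The minimal polynomial is
  m_A(x) = Π_λ (x − λ)^{k_λ}
where k_λ is the size of the *largest* Jordan block for λ (equivalently, the smallest k with (A − λI)^k v = 0 for every generalised eigenvector v of λ).

  λ = -4: largest Jordan block has size 3, contributing (x + 4)^3

So m_A(x) = (x + 4)^3 = x^3 + 12*x^2 + 48*x + 64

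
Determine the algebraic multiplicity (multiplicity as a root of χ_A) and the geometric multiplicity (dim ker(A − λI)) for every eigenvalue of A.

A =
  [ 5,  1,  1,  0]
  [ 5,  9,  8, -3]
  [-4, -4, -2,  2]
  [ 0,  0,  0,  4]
λ = 4: alg = 4, geom = 2

Step 1 — factor the characteristic polynomial to read off the algebraic multiplicities:
  χ_A(x) = (x - 4)^4

Step 2 — compute geometric multiplicities via the rank-nullity identity g(λ) = n − rank(A − λI):
  rank(A − (4)·I) = 2, so dim ker(A − (4)·I) = n − 2 = 2

Summary:
  λ = 4: algebraic multiplicity = 4, geometric multiplicity = 2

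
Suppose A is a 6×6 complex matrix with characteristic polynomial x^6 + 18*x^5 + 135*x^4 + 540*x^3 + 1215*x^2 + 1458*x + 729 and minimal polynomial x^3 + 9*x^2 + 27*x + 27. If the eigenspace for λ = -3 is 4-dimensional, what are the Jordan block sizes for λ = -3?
Block sizes for λ = -3: [3, 1, 1, 1]

Step 1 — from the characteristic polynomial, algebraic multiplicity of λ = -3 is 6. From dim ker(A − (-3)·I) = 4, there are exactly 4 Jordan blocks for λ = -3.
Step 2 — from the minimal polynomial, the factor (x + 3)^3 tells us the largest block for λ = -3 has size 3.
Step 3 — with total size 6, 4 blocks, and largest block 3, the block sizes (in nonincreasing order) are [3, 1, 1, 1].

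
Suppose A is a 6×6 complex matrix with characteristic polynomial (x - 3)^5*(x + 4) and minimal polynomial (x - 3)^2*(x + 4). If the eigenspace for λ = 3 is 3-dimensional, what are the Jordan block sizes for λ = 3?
Block sizes for λ = 3: [2, 2, 1]

Step 1 — from the characteristic polynomial, algebraic multiplicity of λ = 3 is 5. From dim ker(A − (3)·I) = 3, there are exactly 3 Jordan blocks for λ = 3.
Step 2 — from the minimal polynomial, the factor (x − 3)^2 tells us the largest block for λ = 3 has size 2.
Step 3 — with total size 5, 3 blocks, and largest block 2, the block sizes (in nonincreasing order) are [2, 2, 1].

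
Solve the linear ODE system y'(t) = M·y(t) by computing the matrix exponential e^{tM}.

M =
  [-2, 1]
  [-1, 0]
e^{tM} =
  [-t*exp(-t) + exp(-t), t*exp(-t)]
  [-t*exp(-t), t*exp(-t) + exp(-t)]

Strategy: write M = P · J · P⁻¹ where J is a Jordan canonical form, so e^{tM} = P · e^{tJ} · P⁻¹, and e^{tJ} can be computed block-by-block.

M has Jordan form
J =
  [-1,  1]
  [ 0, -1]
(up to reordering of blocks).

Per-block formulas:
  For a 2×2 Jordan block J_2(-1): exp(t · J_2(-1)) = e^(-1t)·(I + t·N), where N is the 2×2 nilpotent shift.

After assembling e^{tJ} and conjugating by P, we get:

e^{tM} =
  [-t*exp(-t) + exp(-t), t*exp(-t)]
  [-t*exp(-t), t*exp(-t) + exp(-t)]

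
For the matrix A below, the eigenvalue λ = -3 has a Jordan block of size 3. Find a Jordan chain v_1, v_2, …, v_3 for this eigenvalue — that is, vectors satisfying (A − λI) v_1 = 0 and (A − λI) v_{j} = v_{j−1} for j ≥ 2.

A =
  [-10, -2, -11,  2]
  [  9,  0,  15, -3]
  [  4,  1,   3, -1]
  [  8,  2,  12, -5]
A Jordan chain for λ = -3 of length 3:
v_1 = (3, 0, -3, -6)ᵀ
v_2 = (-7, 9, 4, 8)ᵀ
v_3 = (1, 0, 0, 0)ᵀ

Let N = A − (-3)·I. We want v_3 with N^3 v_3 = 0 but N^2 v_3 ≠ 0; then v_{j-1} := N · v_j for j = 3, …, 2.

Pick v_3 = (1, 0, 0, 0)ᵀ.
Then v_2 = N · v_3 = (-7, 9, 4, 8)ᵀ.
Then v_1 = N · v_2 = (3, 0, -3, -6)ᵀ.

Sanity check: (A − (-3)·I) v_1 = (0, 0, 0, 0)ᵀ = 0. ✓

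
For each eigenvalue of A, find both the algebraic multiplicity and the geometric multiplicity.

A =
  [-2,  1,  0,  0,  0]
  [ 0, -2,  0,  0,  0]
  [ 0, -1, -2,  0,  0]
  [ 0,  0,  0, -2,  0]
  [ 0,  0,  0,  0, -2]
λ = -2: alg = 5, geom = 4

Step 1 — factor the characteristic polynomial to read off the algebraic multiplicities:
  χ_A(x) = (x + 2)^5

Step 2 — compute geometric multiplicities via the rank-nullity identity g(λ) = n − rank(A − λI):
  rank(A − (-2)·I) = 1, so dim ker(A − (-2)·I) = n − 1 = 4

Summary:
  λ = -2: algebraic multiplicity = 5, geometric multiplicity = 4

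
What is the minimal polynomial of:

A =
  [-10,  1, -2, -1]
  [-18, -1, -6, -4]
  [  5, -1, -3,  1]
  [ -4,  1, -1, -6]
x^3 + 15*x^2 + 75*x + 125

The characteristic polynomial is χ_A(x) = (x + 5)^4, so the eigenvalues are known. The minimal polynomial is
  m_A(x) = Π_λ (x − λ)^{k_λ}
where k_λ is the size of the *largest* Jordan block for λ (equivalently, the smallest k with (A − λI)^k v = 0 for every generalised eigenvector v of λ).

  λ = -5: largest Jordan block has size 3, contributing (x + 5)^3

So m_A(x) = (x + 5)^3 = x^3 + 15*x^2 + 75*x + 125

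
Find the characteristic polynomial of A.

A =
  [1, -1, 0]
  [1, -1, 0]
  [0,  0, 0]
x^3

Expanding det(x·I − A) (e.g. by cofactor expansion or by noting that A is similar to its Jordan form J, which has the same characteristic polynomial as A) gives
  χ_A(x) = x^3
which factors as x^3. The eigenvalues (with algebraic multiplicities) are λ = 0 with multiplicity 3.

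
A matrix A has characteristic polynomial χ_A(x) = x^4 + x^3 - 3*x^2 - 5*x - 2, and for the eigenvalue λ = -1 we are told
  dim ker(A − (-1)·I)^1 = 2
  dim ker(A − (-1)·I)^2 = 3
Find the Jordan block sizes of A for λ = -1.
Block sizes for λ = -1: [2, 1]

From the dimensions of kernels of powers, the number of Jordan blocks of size at least j is d_j − d_{j−1} where d_j = dim ker(N^j) (with d_0 = 0). Computing the differences gives [2, 1].
The number of blocks of size exactly k is (#blocks of size ≥ k) − (#blocks of size ≥ k + 1), so the partition is: 1 block(s) of size 1, 1 block(s) of size 2.
In nonincreasing order the block sizes are [2, 1].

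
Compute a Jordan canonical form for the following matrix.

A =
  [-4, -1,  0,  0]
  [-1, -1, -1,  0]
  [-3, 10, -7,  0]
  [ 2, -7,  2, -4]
J_3(-4) ⊕ J_1(-4)

The characteristic polynomial is
  det(x·I − A) = x^4 + 16*x^3 + 96*x^2 + 256*x + 256 = (x + 4)^4

Eigenvalues and multiplicities (the geometric multiplicity of λ is n − rank(A − λI), which equals the number of Jordan blocks for λ):
  λ = -4: algebraic multiplicity = 4, geometric multiplicity = 2

Determining the block sizes for each eigenvalue:
  λ = -4: with am = 4 and gm = 2, the partition is not yet determined (e.g. several partitions of 4 into 2 parts exist). Let N = A − (-4)·I. Computing rank(N^1) = 2, rank(N^2) = 1, rank(N^3) = 0; the number of blocks of size ≥ j is rank(N^{j−1}) − rank(N^j), giving [2, 1, 1]. So we have 1 block(s) of size 3, 1 block(s) of size 1 → block sizes [3, 1]

Assembling the blocks gives a Jordan form
J =
  [-4,  1,  0,  0]
  [ 0, -4,  1,  0]
  [ 0,  0, -4,  0]
  [ 0,  0,  0, -4]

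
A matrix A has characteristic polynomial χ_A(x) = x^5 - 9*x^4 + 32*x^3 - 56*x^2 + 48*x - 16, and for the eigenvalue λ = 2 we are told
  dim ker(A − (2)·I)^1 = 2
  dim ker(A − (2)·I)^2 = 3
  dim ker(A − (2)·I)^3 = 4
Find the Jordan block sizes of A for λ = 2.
Block sizes for λ = 2: [3, 1]

From the dimensions of kernels of powers, the number of Jordan blocks of size at least j is d_j − d_{j−1} where d_j = dim ker(N^j) (with d_0 = 0). Computing the differences gives [2, 1, 1].
The number of blocks of size exactly k is (#blocks of size ≥ k) − (#blocks of size ≥ k + 1), so the partition is: 1 block(s) of size 1, 1 block(s) of size 3.
In nonincreasing order the block sizes are [3, 1].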